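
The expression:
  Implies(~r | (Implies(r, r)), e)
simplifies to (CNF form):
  e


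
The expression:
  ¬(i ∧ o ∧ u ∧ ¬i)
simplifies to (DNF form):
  True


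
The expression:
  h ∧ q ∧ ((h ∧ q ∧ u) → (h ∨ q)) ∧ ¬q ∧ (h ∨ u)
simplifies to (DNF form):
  False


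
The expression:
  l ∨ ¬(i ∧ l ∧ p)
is always true.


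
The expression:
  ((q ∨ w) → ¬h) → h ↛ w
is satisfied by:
  {h: True}


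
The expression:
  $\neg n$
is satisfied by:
  {n: False}


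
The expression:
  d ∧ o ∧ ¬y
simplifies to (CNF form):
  d ∧ o ∧ ¬y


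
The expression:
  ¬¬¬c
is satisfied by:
  {c: False}


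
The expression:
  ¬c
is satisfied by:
  {c: False}


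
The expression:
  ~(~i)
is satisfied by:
  {i: True}


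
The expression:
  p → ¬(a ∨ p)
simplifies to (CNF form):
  ¬p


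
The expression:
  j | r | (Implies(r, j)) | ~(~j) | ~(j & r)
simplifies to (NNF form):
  True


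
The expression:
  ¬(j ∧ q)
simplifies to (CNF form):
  ¬j ∨ ¬q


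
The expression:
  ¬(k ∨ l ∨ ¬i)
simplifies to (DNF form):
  i ∧ ¬k ∧ ¬l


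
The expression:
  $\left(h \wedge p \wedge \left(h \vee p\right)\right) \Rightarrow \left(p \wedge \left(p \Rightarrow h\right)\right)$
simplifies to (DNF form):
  $\text{True}$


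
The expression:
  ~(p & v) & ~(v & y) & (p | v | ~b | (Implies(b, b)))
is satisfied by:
  {y: False, v: False, p: False}
  {p: True, y: False, v: False}
  {y: True, p: False, v: False}
  {p: True, y: True, v: False}
  {v: True, p: False, y: False}


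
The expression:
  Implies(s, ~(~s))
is always true.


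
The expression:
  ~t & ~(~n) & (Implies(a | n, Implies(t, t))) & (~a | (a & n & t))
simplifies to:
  n & ~a & ~t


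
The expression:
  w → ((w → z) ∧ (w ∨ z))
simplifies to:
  z ∨ ¬w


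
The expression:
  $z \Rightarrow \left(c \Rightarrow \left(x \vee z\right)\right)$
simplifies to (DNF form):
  $\text{True}$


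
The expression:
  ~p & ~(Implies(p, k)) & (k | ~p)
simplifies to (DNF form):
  False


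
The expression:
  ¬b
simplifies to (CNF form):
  ¬b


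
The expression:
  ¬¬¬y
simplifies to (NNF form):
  ¬y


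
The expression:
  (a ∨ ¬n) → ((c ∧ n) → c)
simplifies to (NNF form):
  True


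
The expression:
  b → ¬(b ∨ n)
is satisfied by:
  {b: False}


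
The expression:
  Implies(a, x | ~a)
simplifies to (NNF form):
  x | ~a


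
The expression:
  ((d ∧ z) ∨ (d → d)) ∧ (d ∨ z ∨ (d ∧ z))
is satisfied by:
  {d: True, z: True}
  {d: True, z: False}
  {z: True, d: False}


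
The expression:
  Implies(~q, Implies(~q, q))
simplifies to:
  q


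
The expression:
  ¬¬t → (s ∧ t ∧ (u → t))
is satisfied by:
  {s: True, t: False}
  {t: False, s: False}
  {t: True, s: True}


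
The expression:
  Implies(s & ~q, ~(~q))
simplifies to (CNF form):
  q | ~s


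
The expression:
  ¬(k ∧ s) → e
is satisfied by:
  {k: True, e: True, s: True}
  {k: True, e: True, s: False}
  {e: True, s: True, k: False}
  {e: True, s: False, k: False}
  {k: True, s: True, e: False}


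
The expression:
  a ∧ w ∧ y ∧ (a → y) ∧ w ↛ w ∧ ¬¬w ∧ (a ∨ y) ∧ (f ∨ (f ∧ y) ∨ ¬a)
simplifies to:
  False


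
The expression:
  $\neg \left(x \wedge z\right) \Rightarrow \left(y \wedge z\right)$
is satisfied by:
  {z: True, y: True, x: True}
  {z: True, y: True, x: False}
  {z: True, x: True, y: False}


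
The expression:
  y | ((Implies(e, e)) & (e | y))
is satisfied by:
  {y: True, e: True}
  {y: True, e: False}
  {e: True, y: False}


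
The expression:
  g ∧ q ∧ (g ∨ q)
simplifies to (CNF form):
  g ∧ q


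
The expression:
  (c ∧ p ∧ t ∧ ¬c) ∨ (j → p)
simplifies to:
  p ∨ ¬j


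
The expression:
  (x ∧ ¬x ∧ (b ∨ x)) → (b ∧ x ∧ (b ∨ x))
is always true.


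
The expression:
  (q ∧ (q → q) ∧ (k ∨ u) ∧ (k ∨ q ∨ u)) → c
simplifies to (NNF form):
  c ∨ (¬k ∧ ¬u) ∨ ¬q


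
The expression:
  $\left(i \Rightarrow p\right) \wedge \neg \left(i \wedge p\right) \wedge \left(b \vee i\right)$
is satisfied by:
  {b: True, i: False}


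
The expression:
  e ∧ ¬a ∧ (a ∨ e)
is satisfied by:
  {e: True, a: False}


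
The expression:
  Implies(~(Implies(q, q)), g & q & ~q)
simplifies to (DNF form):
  True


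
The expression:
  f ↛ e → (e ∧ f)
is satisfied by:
  {e: True, f: False}
  {f: False, e: False}
  {f: True, e: True}


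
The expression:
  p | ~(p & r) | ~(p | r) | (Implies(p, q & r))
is always true.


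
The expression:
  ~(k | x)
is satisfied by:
  {x: False, k: False}


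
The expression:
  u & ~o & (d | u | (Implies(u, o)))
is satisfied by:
  {u: True, o: False}


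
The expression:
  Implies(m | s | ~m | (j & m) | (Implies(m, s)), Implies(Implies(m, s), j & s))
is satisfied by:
  {m: True, j: True, s: False}
  {m: True, j: False, s: False}
  {m: True, s: True, j: True}
  {s: True, j: True, m: False}


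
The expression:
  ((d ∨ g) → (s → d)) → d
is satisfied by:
  {d: True, s: True, g: True}
  {d: True, s: True, g: False}
  {d: True, g: True, s: False}
  {d: True, g: False, s: False}
  {s: True, g: True, d: False}


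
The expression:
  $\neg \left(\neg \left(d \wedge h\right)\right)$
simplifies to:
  $d \wedge h$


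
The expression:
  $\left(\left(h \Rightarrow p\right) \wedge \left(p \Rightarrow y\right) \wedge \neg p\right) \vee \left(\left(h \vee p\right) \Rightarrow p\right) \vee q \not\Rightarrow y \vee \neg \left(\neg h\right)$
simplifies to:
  $\text{True}$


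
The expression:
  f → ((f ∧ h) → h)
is always true.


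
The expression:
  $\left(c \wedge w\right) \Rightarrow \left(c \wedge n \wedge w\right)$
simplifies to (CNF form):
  $n \vee \neg c \vee \neg w$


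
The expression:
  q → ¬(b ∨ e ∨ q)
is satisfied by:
  {q: False}


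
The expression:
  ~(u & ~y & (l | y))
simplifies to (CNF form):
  y | ~l | ~u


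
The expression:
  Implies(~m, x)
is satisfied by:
  {x: True, m: True}
  {x: True, m: False}
  {m: True, x: False}


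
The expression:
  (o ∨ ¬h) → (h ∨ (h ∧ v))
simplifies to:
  h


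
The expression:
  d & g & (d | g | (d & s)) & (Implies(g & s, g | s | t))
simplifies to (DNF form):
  d & g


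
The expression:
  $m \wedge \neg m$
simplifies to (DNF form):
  $\text{False}$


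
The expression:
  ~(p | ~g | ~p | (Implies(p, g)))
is never true.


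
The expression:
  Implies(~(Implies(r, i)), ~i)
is always true.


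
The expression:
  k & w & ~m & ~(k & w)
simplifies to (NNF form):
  False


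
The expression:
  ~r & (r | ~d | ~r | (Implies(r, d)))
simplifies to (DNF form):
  ~r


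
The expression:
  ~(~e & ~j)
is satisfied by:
  {e: True, j: True}
  {e: True, j: False}
  {j: True, e: False}


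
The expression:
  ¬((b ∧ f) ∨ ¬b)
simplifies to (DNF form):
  b ∧ ¬f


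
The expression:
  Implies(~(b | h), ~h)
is always true.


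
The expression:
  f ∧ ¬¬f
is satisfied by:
  {f: True}


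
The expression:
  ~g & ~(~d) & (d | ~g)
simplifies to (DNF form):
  d & ~g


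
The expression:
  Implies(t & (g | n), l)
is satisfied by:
  {l: True, n: False, g: False, t: False}
  {l: True, g: True, n: False, t: False}
  {l: True, n: True, g: False, t: False}
  {l: True, g: True, n: True, t: False}
  {l: False, n: False, g: False, t: False}
  {g: True, l: False, n: False, t: False}
  {n: True, l: False, g: False, t: False}
  {g: True, n: True, l: False, t: False}
  {t: True, l: True, n: False, g: False}
  {t: True, g: True, l: True, n: False}
  {t: True, l: True, n: True, g: False}
  {t: True, g: True, l: True, n: True}
  {t: True, l: False, n: False, g: False}


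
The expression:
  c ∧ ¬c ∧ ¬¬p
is never true.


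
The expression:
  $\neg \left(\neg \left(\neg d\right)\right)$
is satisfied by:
  {d: False}


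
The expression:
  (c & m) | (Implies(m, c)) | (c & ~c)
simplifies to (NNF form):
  c | ~m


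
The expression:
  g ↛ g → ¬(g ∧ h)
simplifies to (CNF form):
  True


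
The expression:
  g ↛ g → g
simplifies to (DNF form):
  True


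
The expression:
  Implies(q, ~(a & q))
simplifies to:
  ~a | ~q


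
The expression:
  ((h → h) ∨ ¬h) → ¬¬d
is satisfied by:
  {d: True}


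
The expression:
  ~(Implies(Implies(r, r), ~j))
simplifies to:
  j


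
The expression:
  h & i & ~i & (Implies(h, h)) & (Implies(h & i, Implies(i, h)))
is never true.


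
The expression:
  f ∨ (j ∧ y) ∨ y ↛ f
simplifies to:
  f ∨ y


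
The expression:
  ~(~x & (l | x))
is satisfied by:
  {x: True, l: False}
  {l: False, x: False}
  {l: True, x: True}


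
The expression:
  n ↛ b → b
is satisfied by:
  {b: True, n: False}
  {n: False, b: False}
  {n: True, b: True}


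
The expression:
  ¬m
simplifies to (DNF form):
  ¬m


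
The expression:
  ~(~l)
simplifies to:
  l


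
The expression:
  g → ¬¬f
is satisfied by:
  {f: True, g: False}
  {g: False, f: False}
  {g: True, f: True}


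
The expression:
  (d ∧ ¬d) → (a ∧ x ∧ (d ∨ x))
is always true.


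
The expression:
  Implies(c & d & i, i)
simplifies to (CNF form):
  True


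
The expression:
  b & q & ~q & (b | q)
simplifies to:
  False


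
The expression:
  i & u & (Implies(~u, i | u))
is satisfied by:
  {i: True, u: True}


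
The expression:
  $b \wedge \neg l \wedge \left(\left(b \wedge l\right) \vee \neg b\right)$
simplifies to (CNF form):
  $\text{False}$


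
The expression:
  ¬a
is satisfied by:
  {a: False}


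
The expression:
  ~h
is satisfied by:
  {h: False}


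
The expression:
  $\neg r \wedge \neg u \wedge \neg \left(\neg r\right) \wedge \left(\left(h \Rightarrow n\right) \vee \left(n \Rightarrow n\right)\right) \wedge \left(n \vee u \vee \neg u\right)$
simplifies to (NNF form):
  $\text{False}$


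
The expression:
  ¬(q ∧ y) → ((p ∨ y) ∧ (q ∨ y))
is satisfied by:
  {y: True, p: True, q: True}
  {y: True, p: True, q: False}
  {y: True, q: True, p: False}
  {y: True, q: False, p: False}
  {p: True, q: True, y: False}


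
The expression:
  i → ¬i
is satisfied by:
  {i: False}


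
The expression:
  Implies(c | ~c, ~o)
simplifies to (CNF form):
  ~o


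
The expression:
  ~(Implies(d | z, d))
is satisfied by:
  {z: True, d: False}


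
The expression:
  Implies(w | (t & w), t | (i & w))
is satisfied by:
  {i: True, t: True, w: False}
  {i: True, w: False, t: False}
  {t: True, w: False, i: False}
  {t: False, w: False, i: False}
  {i: True, t: True, w: True}
  {i: True, w: True, t: False}
  {t: True, w: True, i: False}


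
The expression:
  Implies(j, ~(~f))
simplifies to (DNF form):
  f | ~j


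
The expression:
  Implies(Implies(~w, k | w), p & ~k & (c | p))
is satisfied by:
  {p: True, w: False, k: False}
  {w: False, k: False, p: False}
  {p: True, w: True, k: False}


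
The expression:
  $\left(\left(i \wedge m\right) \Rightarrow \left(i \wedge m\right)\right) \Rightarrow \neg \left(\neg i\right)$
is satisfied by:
  {i: True}


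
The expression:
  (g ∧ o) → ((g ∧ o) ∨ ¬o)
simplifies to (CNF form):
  True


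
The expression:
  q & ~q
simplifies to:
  False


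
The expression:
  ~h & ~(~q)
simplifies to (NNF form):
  q & ~h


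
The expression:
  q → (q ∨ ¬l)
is always true.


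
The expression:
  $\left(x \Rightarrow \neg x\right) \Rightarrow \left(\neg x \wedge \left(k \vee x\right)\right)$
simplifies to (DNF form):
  $k \vee x$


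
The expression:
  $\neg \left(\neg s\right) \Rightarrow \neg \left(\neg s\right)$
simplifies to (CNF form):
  $\text{True}$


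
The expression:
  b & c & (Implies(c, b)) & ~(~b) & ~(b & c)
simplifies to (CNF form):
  False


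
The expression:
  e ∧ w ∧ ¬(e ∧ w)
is never true.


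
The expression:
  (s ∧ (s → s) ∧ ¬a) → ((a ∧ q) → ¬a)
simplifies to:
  True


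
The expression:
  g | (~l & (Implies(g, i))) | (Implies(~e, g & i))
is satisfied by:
  {g: True, e: True, l: False}
  {g: True, l: False, e: False}
  {e: True, l: False, g: False}
  {e: False, l: False, g: False}
  {g: True, e: True, l: True}
  {g: True, l: True, e: False}
  {e: True, l: True, g: False}


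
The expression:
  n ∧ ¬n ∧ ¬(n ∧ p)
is never true.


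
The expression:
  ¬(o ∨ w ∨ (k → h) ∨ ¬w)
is never true.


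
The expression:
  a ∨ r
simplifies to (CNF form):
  a ∨ r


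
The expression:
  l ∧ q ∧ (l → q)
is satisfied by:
  {q: True, l: True}


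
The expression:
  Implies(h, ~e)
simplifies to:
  ~e | ~h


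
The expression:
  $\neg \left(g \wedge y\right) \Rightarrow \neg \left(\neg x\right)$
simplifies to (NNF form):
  $x \vee \left(g \wedge y\right)$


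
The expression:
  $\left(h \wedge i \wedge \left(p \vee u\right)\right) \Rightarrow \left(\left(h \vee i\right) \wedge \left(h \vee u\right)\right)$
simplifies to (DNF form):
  $\text{True}$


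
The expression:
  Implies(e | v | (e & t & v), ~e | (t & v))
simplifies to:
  ~e | (t & v)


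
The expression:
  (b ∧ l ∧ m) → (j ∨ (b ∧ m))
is always true.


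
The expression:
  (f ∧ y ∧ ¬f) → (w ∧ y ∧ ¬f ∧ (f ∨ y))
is always true.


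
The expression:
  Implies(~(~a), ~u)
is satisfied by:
  {u: False, a: False}
  {a: True, u: False}
  {u: True, a: False}


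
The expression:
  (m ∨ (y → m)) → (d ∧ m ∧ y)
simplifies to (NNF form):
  y ∧ (d ∨ ¬m)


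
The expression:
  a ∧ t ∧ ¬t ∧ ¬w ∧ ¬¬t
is never true.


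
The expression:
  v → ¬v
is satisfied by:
  {v: False}


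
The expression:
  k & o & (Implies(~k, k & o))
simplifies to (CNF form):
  k & o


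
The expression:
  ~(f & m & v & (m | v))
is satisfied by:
  {m: False, f: False, v: False}
  {v: True, m: False, f: False}
  {f: True, m: False, v: False}
  {v: True, f: True, m: False}
  {m: True, v: False, f: False}
  {v: True, m: True, f: False}
  {f: True, m: True, v: False}


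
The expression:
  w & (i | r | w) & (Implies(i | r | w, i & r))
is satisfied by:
  {r: True, i: True, w: True}


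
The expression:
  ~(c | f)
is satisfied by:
  {f: False, c: False}


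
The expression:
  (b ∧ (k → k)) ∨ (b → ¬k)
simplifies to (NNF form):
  True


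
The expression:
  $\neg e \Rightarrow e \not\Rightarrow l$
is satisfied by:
  {e: True}


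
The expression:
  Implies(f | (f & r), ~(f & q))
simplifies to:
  ~f | ~q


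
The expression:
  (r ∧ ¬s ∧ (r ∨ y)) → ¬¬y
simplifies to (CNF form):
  s ∨ y ∨ ¬r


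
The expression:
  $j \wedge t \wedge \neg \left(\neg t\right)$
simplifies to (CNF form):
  $j \wedge t$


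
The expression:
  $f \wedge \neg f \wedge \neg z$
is never true.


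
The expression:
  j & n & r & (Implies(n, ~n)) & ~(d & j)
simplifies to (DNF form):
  False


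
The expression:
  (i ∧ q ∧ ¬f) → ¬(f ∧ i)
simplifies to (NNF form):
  True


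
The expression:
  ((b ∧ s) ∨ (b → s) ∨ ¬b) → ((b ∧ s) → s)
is always true.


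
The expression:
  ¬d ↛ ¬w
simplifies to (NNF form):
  w ∧ ¬d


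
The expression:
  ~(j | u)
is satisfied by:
  {u: False, j: False}


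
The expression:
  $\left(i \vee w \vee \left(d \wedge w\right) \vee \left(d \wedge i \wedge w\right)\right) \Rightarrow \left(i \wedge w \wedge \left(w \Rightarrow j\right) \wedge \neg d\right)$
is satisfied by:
  {j: True, d: False, w: False, i: False}
  {j: False, d: False, w: False, i: False}
  {d: True, j: True, i: False, w: False}
  {d: True, i: False, j: False, w: False}
  {i: True, w: True, j: True, d: False}


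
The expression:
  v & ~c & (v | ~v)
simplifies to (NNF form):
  v & ~c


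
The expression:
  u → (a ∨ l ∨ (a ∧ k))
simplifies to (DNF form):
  a ∨ l ∨ ¬u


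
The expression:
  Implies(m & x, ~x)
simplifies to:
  ~m | ~x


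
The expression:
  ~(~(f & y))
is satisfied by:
  {f: True, y: True}


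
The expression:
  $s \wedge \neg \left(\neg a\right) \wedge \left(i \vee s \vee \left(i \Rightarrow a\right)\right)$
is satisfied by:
  {a: True, s: True}


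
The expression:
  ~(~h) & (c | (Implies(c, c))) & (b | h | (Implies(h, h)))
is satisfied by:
  {h: True}


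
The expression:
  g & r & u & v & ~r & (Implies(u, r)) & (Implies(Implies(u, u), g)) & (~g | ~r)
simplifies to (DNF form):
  False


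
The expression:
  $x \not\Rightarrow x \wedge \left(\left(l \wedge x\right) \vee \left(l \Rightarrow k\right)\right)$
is never true.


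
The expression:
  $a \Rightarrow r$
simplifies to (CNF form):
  $r \vee \neg a$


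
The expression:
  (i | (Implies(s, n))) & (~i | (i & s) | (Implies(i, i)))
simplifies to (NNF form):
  i | n | ~s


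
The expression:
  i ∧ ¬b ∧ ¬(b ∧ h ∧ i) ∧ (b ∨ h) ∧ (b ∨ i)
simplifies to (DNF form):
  h ∧ i ∧ ¬b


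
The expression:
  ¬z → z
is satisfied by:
  {z: True}


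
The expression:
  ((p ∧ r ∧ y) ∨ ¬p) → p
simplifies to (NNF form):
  p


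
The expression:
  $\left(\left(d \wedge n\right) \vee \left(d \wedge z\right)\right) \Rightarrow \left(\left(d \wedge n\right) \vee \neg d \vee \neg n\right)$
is always true.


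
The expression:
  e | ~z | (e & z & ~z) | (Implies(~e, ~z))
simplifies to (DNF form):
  e | ~z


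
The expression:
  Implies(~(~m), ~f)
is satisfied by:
  {m: False, f: False}
  {f: True, m: False}
  {m: True, f: False}


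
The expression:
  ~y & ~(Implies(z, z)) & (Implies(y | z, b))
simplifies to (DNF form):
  False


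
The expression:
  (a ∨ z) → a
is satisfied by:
  {a: True, z: False}
  {z: False, a: False}
  {z: True, a: True}


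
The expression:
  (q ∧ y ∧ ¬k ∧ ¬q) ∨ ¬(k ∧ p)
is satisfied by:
  {p: False, k: False}
  {k: True, p: False}
  {p: True, k: False}


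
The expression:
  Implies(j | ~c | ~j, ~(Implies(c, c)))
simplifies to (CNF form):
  False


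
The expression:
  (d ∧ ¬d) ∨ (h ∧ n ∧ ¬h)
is never true.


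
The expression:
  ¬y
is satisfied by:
  {y: False}


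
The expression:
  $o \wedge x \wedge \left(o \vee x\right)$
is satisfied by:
  {x: True, o: True}


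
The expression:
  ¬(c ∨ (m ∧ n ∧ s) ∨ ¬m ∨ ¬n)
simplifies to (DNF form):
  m ∧ n ∧ ¬c ∧ ¬s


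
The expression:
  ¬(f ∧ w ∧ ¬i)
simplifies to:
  i ∨ ¬f ∨ ¬w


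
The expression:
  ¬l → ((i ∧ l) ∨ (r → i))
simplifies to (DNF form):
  i ∨ l ∨ ¬r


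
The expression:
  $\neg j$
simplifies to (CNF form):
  $\neg j$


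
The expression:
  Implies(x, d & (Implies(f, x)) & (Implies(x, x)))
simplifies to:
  d | ~x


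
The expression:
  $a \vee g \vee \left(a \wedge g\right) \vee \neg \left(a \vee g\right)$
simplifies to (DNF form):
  $\text{True}$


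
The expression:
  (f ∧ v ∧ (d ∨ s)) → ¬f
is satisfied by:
  {d: False, s: False, v: False, f: False}
  {s: True, f: False, d: False, v: False}
  {d: True, f: False, s: False, v: False}
  {s: True, d: True, f: False, v: False}
  {f: True, d: False, s: False, v: False}
  {f: True, s: True, d: False, v: False}
  {f: True, d: True, s: False, v: False}
  {f: True, s: True, d: True, v: False}
  {v: True, f: False, d: False, s: False}
  {v: True, s: True, f: False, d: False}
  {v: True, d: True, f: False, s: False}
  {v: True, s: True, d: True, f: False}
  {v: True, f: True, d: False, s: False}


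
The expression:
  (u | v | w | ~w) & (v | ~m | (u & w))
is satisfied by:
  {v: True, u: True, w: True, m: False}
  {v: True, u: True, w: False, m: False}
  {v: True, w: True, m: False, u: False}
  {v: True, w: False, m: False, u: False}
  {u: True, w: True, m: False, v: False}
  {u: True, w: False, m: False, v: False}
  {w: True, u: False, m: False, v: False}
  {w: False, u: False, m: False, v: False}
  {v: True, u: True, m: True, w: True}
  {v: True, u: True, m: True, w: False}
  {v: True, m: True, w: True, u: False}
  {v: True, m: True, w: False, u: False}
  {u: True, m: True, w: True, v: False}


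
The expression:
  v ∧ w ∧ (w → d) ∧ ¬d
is never true.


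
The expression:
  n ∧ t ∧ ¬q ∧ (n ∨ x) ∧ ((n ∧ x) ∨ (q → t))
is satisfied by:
  {t: True, n: True, q: False}


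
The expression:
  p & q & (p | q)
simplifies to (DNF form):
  p & q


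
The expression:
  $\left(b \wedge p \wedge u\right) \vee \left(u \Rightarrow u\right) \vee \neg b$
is always true.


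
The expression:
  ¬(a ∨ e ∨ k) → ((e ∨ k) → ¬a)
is always true.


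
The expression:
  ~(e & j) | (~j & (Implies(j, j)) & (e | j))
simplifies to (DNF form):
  ~e | ~j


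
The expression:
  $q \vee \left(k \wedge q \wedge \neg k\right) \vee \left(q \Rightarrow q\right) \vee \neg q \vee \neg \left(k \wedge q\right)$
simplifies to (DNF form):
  $\text{True}$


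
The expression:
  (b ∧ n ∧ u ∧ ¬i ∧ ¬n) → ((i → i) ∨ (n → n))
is always true.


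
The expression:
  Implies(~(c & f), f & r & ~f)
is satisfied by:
  {c: True, f: True}


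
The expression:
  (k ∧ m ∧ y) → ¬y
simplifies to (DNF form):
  ¬k ∨ ¬m ∨ ¬y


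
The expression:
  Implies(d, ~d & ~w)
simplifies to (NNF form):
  ~d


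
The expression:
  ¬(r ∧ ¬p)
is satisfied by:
  {p: True, r: False}
  {r: False, p: False}
  {r: True, p: True}


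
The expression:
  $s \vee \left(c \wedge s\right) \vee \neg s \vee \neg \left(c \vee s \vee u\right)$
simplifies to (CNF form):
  $\text{True}$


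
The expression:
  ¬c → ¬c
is always true.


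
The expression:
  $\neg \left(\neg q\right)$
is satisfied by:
  {q: True}


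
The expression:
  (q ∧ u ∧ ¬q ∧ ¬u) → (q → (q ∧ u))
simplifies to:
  True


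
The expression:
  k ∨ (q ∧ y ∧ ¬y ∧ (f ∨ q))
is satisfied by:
  {k: True}


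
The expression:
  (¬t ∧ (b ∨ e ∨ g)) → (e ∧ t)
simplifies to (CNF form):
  (t ∨ ¬b) ∧ (t ∨ ¬e) ∧ (t ∨ ¬g)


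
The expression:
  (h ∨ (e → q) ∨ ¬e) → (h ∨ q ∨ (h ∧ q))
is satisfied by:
  {q: True, e: True, h: True}
  {q: True, e: True, h: False}
  {q: True, h: True, e: False}
  {q: True, h: False, e: False}
  {e: True, h: True, q: False}
  {e: True, h: False, q: False}
  {h: True, e: False, q: False}


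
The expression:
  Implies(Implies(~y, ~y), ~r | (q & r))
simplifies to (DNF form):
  q | ~r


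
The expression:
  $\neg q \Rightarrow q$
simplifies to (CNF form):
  $q$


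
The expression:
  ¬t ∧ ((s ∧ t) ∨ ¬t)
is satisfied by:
  {t: False}


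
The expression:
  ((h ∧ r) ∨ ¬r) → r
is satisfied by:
  {r: True}


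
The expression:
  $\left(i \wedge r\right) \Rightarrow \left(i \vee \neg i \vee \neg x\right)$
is always true.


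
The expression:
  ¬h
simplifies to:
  ¬h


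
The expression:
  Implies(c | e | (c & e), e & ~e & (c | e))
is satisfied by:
  {e: False, c: False}


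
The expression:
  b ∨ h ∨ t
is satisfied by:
  {b: True, t: True, h: True}
  {b: True, t: True, h: False}
  {b: True, h: True, t: False}
  {b: True, h: False, t: False}
  {t: True, h: True, b: False}
  {t: True, h: False, b: False}
  {h: True, t: False, b: False}


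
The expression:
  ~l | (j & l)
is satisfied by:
  {j: True, l: False}
  {l: False, j: False}
  {l: True, j: True}


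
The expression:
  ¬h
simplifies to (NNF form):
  ¬h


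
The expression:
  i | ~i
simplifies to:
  True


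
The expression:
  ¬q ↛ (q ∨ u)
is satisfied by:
  {q: False, u: False}


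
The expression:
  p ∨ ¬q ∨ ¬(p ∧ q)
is always true.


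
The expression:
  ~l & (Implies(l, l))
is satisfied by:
  {l: False}


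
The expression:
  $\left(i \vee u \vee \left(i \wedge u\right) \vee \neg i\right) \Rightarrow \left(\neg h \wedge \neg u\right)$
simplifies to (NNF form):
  $\neg h \wedge \neg u$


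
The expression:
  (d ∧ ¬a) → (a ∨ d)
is always true.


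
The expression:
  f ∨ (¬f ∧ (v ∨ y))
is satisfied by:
  {y: True, v: True, f: True}
  {y: True, v: True, f: False}
  {y: True, f: True, v: False}
  {y: True, f: False, v: False}
  {v: True, f: True, y: False}
  {v: True, f: False, y: False}
  {f: True, v: False, y: False}


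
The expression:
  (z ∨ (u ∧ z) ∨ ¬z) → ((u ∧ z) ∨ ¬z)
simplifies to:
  u ∨ ¬z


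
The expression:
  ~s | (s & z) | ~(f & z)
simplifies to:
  True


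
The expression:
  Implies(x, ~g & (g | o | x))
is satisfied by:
  {g: False, x: False}
  {x: True, g: False}
  {g: True, x: False}


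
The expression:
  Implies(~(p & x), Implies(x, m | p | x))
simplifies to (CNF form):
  True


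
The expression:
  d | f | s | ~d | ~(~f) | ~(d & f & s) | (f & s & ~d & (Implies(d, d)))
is always true.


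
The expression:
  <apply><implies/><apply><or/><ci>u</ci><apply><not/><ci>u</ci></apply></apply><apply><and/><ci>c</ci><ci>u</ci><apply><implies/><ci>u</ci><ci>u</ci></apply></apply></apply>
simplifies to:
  <apply><and/><ci>c</ci><ci>u</ci></apply>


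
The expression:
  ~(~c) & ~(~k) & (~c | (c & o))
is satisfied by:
  {c: True, o: True, k: True}


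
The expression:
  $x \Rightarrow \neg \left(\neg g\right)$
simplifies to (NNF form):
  $g \vee \neg x$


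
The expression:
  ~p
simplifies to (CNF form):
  ~p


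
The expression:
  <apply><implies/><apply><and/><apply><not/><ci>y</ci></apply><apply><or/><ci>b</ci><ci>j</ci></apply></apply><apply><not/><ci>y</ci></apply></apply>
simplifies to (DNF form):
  <true/>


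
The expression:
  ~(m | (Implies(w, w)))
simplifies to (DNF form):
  False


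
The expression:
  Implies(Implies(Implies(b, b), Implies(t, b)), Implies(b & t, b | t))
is always true.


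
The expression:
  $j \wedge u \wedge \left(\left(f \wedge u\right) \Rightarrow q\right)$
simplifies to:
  $j \wedge u \wedge \left(q \vee \neg f\right)$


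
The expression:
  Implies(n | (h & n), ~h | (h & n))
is always true.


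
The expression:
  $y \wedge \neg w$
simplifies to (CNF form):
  $y \wedge \neg w$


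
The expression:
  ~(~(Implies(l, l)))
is always true.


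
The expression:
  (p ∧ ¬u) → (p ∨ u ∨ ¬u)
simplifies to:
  True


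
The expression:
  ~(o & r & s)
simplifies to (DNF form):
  ~o | ~r | ~s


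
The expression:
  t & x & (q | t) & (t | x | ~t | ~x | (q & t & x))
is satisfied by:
  {t: True, x: True}


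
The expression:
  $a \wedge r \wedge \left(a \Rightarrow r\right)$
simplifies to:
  $a \wedge r$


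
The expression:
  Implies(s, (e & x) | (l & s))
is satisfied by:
  {l: True, e: True, x: True, s: False}
  {l: True, e: True, x: False, s: False}
  {l: True, x: True, s: False, e: False}
  {l: True, x: False, s: False, e: False}
  {e: True, x: True, s: False, l: False}
  {e: True, x: False, s: False, l: False}
  {x: True, e: False, s: False, l: False}
  {x: False, e: False, s: False, l: False}
  {l: True, e: True, s: True, x: True}
  {l: True, e: True, s: True, x: False}
  {l: True, s: True, x: True, e: False}
  {l: True, s: True, x: False, e: False}
  {e: True, s: True, x: True, l: False}


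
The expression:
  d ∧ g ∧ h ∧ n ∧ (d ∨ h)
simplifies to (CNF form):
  d ∧ g ∧ h ∧ n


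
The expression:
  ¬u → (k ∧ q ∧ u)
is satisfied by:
  {u: True}


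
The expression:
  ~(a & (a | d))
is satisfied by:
  {a: False}


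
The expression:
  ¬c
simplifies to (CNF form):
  ¬c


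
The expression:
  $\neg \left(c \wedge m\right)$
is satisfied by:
  {m: False, c: False}
  {c: True, m: False}
  {m: True, c: False}


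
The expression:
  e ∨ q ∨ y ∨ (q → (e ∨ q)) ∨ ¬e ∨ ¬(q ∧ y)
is always true.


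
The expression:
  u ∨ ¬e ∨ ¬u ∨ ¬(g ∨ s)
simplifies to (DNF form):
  True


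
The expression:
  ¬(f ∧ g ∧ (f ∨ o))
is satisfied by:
  {g: False, f: False}
  {f: True, g: False}
  {g: True, f: False}


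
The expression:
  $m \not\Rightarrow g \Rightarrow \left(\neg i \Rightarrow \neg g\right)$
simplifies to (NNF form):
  $\text{True}$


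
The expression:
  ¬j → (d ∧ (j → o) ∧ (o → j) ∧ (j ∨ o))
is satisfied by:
  {j: True}


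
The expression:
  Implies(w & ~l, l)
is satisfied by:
  {l: True, w: False}
  {w: False, l: False}
  {w: True, l: True}


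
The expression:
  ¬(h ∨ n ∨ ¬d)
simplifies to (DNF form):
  d ∧ ¬h ∧ ¬n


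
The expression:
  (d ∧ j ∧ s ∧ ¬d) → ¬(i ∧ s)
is always true.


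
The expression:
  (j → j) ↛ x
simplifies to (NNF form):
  ¬x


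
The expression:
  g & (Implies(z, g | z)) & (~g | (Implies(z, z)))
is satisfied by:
  {g: True}


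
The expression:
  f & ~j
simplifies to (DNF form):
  f & ~j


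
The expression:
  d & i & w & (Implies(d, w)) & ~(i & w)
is never true.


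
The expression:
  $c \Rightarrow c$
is always true.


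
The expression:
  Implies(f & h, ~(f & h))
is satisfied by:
  {h: False, f: False}
  {f: True, h: False}
  {h: True, f: False}


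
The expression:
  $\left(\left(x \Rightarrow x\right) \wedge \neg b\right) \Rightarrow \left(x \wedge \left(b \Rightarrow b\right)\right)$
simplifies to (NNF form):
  $b \vee x$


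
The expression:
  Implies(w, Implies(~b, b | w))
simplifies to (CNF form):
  True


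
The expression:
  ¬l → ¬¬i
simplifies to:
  i ∨ l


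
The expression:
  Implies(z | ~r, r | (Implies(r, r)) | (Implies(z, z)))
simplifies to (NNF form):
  True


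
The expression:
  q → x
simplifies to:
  x ∨ ¬q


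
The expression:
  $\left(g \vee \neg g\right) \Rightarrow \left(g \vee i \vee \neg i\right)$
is always true.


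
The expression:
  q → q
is always true.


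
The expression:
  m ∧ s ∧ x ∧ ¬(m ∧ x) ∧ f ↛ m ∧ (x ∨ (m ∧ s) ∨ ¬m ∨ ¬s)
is never true.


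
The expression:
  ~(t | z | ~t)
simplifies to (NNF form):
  False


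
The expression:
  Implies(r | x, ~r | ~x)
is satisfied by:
  {x: False, r: False}
  {r: True, x: False}
  {x: True, r: False}


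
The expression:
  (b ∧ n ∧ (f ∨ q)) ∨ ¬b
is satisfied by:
  {n: True, q: True, f: True, b: False}
  {n: True, q: True, f: False, b: False}
  {n: True, f: True, q: False, b: False}
  {n: True, f: False, q: False, b: False}
  {q: True, f: True, n: False, b: False}
  {q: True, n: False, f: False, b: False}
  {q: False, f: True, n: False, b: False}
  {q: False, n: False, f: False, b: False}
  {n: True, b: True, q: True, f: True}
  {n: True, b: True, q: True, f: False}
  {n: True, b: True, f: True, q: False}


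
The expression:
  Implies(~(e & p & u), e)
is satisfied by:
  {e: True}


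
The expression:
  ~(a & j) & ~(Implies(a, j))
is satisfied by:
  {a: True, j: False}


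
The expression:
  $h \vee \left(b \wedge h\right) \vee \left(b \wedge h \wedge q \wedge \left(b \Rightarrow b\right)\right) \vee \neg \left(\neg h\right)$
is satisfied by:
  {h: True}


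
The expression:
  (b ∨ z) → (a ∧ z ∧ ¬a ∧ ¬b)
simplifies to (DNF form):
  ¬b ∧ ¬z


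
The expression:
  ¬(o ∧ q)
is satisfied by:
  {o: False, q: False}
  {q: True, o: False}
  {o: True, q: False}


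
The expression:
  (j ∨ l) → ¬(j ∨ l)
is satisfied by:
  {l: False, j: False}


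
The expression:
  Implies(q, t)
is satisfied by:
  {t: True, q: False}
  {q: False, t: False}
  {q: True, t: True}


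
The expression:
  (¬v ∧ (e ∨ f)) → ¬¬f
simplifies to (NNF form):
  f ∨ v ∨ ¬e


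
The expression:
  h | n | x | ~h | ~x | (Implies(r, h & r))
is always true.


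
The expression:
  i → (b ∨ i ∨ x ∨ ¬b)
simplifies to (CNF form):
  True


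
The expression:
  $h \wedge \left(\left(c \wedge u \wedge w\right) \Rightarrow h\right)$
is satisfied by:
  {h: True}


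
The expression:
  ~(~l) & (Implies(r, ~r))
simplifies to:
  l & ~r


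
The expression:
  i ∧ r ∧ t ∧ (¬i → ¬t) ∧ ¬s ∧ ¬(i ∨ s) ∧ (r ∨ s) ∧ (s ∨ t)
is never true.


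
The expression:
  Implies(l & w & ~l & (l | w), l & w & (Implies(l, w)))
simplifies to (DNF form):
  True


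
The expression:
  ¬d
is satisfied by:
  {d: False}


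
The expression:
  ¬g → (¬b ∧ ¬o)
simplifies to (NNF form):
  g ∨ (¬b ∧ ¬o)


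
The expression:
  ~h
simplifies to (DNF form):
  ~h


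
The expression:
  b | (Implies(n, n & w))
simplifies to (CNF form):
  b | w | ~n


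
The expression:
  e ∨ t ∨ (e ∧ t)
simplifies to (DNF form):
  e ∨ t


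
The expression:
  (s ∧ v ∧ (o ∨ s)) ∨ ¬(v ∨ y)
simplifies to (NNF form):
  (s ∧ v) ∨ (¬v ∧ ¬y)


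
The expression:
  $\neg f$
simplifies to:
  $\neg f$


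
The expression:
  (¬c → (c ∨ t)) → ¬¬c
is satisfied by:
  {c: True, t: False}
  {t: False, c: False}
  {t: True, c: True}


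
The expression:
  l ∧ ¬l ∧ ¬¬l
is never true.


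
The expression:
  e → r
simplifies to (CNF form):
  r ∨ ¬e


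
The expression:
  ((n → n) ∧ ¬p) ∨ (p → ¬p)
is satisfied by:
  {p: False}


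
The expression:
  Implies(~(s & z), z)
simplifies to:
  z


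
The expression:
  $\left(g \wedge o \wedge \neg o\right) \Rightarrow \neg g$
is always true.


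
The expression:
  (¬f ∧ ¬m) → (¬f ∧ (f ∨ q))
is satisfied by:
  {q: True, m: True, f: True}
  {q: True, m: True, f: False}
  {q: True, f: True, m: False}
  {q: True, f: False, m: False}
  {m: True, f: True, q: False}
  {m: True, f: False, q: False}
  {f: True, m: False, q: False}


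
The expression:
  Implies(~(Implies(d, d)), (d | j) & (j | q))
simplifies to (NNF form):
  True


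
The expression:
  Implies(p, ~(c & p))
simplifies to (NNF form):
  ~c | ~p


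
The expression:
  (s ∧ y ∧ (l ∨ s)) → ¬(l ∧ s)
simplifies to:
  ¬l ∨ ¬s ∨ ¬y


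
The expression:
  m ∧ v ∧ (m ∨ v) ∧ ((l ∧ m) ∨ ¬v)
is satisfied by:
  {v: True, m: True, l: True}


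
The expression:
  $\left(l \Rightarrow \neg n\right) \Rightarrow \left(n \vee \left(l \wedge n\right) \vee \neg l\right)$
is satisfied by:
  {n: True, l: False}
  {l: False, n: False}
  {l: True, n: True}


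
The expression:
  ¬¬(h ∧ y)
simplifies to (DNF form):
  h ∧ y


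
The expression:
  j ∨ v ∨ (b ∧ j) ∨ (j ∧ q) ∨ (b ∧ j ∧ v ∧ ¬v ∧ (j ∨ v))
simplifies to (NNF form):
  j ∨ v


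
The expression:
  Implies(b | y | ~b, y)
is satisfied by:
  {y: True}


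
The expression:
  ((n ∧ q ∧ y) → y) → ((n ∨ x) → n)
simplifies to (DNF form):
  n ∨ ¬x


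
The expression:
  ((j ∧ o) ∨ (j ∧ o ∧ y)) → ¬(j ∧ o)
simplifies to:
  ¬j ∨ ¬o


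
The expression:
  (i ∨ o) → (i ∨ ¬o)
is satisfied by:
  {i: True, o: False}
  {o: False, i: False}
  {o: True, i: True}


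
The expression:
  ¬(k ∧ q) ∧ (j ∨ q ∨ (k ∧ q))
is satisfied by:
  {j: True, k: False, q: False}
  {q: True, j: True, k: False}
  {q: True, k: False, j: False}
  {j: True, k: True, q: False}


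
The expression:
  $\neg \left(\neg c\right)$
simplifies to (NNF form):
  $c$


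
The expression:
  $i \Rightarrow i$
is always true.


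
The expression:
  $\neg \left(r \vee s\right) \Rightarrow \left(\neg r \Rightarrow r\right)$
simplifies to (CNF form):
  $r \vee s$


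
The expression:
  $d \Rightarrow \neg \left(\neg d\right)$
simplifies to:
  $\text{True}$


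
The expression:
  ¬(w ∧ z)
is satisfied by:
  {w: False, z: False}
  {z: True, w: False}
  {w: True, z: False}


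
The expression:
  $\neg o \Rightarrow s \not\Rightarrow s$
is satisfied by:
  {o: True}


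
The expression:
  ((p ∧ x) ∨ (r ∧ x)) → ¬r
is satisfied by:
  {x: False, r: False}
  {r: True, x: False}
  {x: True, r: False}


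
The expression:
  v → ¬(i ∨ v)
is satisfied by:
  {v: False}


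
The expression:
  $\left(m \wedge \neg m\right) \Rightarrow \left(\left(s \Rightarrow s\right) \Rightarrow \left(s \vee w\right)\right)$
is always true.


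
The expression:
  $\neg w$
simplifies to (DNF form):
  $\neg w$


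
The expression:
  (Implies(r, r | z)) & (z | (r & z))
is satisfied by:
  {z: True}


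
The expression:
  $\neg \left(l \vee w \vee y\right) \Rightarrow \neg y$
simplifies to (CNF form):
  $\text{True}$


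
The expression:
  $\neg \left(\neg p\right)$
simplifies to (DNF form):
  $p$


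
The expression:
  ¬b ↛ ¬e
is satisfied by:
  {e: True, b: False}


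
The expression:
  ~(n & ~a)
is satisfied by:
  {a: True, n: False}
  {n: False, a: False}
  {n: True, a: True}


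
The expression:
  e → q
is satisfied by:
  {q: True, e: False}
  {e: False, q: False}
  {e: True, q: True}


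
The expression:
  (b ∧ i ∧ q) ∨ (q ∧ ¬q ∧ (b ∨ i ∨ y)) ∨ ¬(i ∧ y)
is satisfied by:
  {b: True, q: True, y: False, i: False}
  {b: True, q: False, y: False, i: False}
  {q: True, b: False, y: False, i: False}
  {b: False, q: False, y: False, i: False}
  {i: True, b: True, q: True, y: False}
  {i: True, b: True, q: False, y: False}
  {i: True, q: True, b: False, y: False}
  {i: True, q: False, b: False, y: False}
  {b: True, y: True, q: True, i: False}
  {b: True, y: True, q: False, i: False}
  {y: True, q: True, b: False, i: False}
  {y: True, b: False, q: False, i: False}
  {i: True, b: True, y: True, q: True}


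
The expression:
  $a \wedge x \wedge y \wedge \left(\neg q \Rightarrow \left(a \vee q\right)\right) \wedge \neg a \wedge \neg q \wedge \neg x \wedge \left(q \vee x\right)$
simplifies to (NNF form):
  $\text{False}$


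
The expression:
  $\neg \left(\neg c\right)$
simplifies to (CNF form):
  $c$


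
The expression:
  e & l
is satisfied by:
  {e: True, l: True}


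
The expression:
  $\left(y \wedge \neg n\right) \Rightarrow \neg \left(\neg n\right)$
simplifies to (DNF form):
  $n \vee \neg y$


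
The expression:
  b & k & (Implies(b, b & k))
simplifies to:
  b & k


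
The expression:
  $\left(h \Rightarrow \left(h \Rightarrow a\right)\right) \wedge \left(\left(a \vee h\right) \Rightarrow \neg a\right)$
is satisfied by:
  {h: False, a: False}
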